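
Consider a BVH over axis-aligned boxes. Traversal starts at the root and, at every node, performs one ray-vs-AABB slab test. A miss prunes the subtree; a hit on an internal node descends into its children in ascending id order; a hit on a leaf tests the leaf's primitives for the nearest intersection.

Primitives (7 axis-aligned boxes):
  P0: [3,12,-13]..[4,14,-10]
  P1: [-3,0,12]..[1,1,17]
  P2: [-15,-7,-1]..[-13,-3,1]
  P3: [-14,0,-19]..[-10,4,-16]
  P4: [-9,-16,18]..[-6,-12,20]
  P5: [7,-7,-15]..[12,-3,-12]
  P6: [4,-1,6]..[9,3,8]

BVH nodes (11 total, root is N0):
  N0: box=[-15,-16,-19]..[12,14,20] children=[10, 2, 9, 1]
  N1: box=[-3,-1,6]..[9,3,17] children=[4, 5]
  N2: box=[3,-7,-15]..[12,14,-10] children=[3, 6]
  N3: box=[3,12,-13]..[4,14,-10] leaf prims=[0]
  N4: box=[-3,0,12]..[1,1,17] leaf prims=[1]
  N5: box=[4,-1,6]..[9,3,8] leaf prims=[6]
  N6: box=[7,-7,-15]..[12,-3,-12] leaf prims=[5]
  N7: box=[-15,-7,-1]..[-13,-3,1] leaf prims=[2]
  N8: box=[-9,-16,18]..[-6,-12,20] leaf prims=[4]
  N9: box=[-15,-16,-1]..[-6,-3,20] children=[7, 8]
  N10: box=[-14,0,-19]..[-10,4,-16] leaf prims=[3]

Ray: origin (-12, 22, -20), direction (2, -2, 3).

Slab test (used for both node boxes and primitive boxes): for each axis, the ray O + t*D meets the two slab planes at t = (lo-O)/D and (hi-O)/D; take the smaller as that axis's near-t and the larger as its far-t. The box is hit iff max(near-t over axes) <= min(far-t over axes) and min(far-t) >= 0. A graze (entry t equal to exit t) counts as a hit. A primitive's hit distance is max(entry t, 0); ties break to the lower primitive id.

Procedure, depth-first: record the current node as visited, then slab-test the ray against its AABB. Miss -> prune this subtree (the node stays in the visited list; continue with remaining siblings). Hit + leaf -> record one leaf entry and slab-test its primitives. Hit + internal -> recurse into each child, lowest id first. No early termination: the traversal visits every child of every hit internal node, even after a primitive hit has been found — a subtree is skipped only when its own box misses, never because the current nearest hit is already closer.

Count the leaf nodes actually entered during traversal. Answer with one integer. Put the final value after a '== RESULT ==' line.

Walk:
N0 x:[-3/2,12] y:[4,19] z:[1/3,40/3] -> hit [4,12], descend [1, 2, 9, 10]
  N1 x:[9/2,21/2] y:[19/2,23/2] z:[26/3,37/3] -> hit [19/2,21/2], descend [4, 5]
    N4 x:[9/2,13/2] y:[21/2,11] z:[32/3,37/3] -> miss, prune
    N5 x:[8,21/2] y:[19/2,23/2] z:[26/3,28/3] -> miss, prune
  N2 x:[15/2,12] y:[4,29/2] z:[5/3,10/3] -> miss, prune
  N9 x:[-3/2,3] y:[25/2,19] z:[19/3,40/3] -> miss, prune
  N10 x:[-1,1] y:[9,11] z:[1/3,4/3] -> miss, prune

7 AABB tests over nodes [0, 1, 4, 5, 2, 9, 10]; 0 leaves entered; closest miss.

== RESULT ==
0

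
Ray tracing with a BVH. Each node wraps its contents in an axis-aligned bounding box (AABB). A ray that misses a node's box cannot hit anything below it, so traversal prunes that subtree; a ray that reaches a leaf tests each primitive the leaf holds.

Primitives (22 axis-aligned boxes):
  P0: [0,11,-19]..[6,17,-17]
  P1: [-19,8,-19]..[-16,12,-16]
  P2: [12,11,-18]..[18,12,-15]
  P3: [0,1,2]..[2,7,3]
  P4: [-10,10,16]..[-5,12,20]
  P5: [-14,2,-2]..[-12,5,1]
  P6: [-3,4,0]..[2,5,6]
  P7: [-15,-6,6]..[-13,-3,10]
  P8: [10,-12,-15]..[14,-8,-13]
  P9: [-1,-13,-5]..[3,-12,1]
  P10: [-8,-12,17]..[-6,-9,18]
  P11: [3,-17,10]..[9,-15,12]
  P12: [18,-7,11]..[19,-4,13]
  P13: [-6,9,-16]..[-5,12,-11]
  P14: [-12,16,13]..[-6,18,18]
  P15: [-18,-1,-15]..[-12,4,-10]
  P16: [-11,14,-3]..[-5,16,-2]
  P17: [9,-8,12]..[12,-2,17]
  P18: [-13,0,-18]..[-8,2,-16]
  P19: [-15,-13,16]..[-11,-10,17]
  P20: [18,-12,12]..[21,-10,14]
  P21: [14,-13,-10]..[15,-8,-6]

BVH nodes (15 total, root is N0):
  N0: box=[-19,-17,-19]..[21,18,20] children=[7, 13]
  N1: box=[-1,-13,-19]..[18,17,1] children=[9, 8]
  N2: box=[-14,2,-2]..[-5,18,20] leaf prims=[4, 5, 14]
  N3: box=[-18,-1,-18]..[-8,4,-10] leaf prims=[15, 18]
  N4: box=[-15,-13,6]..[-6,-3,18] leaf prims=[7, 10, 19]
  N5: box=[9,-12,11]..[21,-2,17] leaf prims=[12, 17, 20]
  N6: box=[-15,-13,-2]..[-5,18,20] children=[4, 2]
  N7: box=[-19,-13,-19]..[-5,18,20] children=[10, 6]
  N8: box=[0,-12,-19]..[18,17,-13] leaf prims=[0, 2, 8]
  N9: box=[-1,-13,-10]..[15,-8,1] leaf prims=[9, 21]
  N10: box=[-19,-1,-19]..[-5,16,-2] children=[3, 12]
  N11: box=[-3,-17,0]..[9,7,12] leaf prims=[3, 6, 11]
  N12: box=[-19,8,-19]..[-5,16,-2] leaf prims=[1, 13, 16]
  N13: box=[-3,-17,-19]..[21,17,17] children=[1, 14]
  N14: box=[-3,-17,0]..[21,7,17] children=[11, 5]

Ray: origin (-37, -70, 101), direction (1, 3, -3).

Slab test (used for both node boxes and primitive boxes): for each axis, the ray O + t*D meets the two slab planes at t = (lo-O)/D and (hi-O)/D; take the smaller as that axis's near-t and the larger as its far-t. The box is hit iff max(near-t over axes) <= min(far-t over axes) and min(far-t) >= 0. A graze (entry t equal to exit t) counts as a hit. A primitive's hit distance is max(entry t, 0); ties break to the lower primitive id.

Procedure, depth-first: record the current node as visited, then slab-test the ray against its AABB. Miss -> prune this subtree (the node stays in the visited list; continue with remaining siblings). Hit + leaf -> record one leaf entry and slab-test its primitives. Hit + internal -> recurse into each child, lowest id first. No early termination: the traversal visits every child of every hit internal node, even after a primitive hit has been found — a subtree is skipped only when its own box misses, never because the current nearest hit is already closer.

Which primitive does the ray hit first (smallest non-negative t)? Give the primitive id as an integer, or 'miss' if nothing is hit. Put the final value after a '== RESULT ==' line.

Traverse from the root:
N0 x:[18,58] y:[53/3,88/3] z:[27,40] -> hit [27,88/3], descend [7, 13]
  N7 x:[18,32] y:[19,88/3] z:[27,40] -> hit [27,88/3], descend [6, 10]
    N6 x:[22,32] y:[19,88/3] z:[27,103/3] -> hit [27,88/3], descend [2, 4]
      N2 x:[23,32] y:[24,88/3] z:[27,103/3] -> hit [27,88/3] leaf, test {P4@t=27, P5(miss), P14@t=86/3}
      N4 x:[22,31] y:[19,67/3] z:[83/3,95/3] -> miss, prune
    N10 x:[18,32] y:[23,86/3] z:[103/3,40] -> miss, prune
  N13 x:[34,58] y:[53/3,29] z:[28,40] -> miss, prune

order=[0, 7, 6, 2, 4, 10, 13]  |boxes|=7  |leaves|=1  hit=P4

== RESULT ==
4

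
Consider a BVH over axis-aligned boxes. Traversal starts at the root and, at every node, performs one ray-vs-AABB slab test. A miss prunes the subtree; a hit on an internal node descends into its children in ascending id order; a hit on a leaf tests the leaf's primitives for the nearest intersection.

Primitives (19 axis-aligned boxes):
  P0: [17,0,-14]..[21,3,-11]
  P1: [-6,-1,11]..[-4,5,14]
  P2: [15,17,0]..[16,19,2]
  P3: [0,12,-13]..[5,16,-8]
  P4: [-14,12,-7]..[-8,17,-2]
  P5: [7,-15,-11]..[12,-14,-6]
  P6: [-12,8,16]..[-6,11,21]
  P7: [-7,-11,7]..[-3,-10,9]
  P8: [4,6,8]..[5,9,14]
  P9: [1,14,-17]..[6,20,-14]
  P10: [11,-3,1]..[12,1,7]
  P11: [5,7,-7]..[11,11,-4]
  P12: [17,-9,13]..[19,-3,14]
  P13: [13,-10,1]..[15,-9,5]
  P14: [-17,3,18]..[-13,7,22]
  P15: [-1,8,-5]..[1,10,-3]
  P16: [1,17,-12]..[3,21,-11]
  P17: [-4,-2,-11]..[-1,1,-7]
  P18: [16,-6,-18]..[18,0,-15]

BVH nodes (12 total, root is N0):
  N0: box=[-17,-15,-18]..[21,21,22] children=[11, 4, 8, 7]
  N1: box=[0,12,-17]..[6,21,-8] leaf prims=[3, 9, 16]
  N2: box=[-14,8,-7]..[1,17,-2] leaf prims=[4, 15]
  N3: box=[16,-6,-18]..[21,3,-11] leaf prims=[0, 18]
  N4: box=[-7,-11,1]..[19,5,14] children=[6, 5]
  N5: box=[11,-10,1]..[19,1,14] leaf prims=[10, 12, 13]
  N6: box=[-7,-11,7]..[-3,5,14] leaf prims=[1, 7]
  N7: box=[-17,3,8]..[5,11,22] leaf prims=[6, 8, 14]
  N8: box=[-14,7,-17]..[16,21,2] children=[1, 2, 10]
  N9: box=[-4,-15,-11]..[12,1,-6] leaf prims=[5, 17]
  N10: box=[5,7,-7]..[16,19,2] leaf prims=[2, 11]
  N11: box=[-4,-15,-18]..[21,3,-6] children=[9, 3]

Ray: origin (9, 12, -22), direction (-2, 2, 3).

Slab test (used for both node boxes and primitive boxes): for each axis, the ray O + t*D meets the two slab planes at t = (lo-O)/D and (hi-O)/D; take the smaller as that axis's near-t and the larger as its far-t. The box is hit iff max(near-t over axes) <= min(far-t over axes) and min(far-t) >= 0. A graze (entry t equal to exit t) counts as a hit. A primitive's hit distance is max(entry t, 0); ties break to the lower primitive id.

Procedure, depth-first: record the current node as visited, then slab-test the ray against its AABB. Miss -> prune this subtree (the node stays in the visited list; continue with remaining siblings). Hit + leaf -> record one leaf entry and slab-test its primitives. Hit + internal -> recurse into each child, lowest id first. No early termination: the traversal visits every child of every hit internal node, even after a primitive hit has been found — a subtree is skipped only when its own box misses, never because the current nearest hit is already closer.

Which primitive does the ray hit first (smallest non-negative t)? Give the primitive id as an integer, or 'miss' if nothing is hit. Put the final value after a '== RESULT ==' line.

Trace the traversal:
N0 x:[-6,13] y:[-27/2,9/2] z:[4/3,44/3] -> hit [4/3,9/2], descend [4, 7, 8, 11]
  N4 x:[-5,8] y:[-23/2,-7/2] z:[23/3,12] -> miss, prune
  N7 x:[2,13] y:[-9/2,-1/2] z:[10,44/3] -> miss, prune
  N8 x:[-7/2,23/2] y:[-5/2,9/2] z:[5/3,8] -> hit [5/3,9/2], descend [1, 2, 10]
    N1 x:[3/2,9/2] y:[0,9/2] z:[5/3,14/3] -> hit [5/3,9/2] leaf, test {P3(miss), P9@t=5/3, P16@t=10/3}
    N2 x:[4,23/2] y:[-2,5/2] z:[5,20/3] -> miss, prune
    N10 x:[-7/2,2] y:[-5/2,7/2] z:[5,8] -> miss, prune
  N11 x:[-6,13/2] y:[-27/2,-9/2] z:[4/3,16/3] -> miss, prune

8 AABB tests over nodes [0, 4, 7, 8, 1, 2, 10, 11]; 1 leaf entered; closest P9.

== RESULT ==
9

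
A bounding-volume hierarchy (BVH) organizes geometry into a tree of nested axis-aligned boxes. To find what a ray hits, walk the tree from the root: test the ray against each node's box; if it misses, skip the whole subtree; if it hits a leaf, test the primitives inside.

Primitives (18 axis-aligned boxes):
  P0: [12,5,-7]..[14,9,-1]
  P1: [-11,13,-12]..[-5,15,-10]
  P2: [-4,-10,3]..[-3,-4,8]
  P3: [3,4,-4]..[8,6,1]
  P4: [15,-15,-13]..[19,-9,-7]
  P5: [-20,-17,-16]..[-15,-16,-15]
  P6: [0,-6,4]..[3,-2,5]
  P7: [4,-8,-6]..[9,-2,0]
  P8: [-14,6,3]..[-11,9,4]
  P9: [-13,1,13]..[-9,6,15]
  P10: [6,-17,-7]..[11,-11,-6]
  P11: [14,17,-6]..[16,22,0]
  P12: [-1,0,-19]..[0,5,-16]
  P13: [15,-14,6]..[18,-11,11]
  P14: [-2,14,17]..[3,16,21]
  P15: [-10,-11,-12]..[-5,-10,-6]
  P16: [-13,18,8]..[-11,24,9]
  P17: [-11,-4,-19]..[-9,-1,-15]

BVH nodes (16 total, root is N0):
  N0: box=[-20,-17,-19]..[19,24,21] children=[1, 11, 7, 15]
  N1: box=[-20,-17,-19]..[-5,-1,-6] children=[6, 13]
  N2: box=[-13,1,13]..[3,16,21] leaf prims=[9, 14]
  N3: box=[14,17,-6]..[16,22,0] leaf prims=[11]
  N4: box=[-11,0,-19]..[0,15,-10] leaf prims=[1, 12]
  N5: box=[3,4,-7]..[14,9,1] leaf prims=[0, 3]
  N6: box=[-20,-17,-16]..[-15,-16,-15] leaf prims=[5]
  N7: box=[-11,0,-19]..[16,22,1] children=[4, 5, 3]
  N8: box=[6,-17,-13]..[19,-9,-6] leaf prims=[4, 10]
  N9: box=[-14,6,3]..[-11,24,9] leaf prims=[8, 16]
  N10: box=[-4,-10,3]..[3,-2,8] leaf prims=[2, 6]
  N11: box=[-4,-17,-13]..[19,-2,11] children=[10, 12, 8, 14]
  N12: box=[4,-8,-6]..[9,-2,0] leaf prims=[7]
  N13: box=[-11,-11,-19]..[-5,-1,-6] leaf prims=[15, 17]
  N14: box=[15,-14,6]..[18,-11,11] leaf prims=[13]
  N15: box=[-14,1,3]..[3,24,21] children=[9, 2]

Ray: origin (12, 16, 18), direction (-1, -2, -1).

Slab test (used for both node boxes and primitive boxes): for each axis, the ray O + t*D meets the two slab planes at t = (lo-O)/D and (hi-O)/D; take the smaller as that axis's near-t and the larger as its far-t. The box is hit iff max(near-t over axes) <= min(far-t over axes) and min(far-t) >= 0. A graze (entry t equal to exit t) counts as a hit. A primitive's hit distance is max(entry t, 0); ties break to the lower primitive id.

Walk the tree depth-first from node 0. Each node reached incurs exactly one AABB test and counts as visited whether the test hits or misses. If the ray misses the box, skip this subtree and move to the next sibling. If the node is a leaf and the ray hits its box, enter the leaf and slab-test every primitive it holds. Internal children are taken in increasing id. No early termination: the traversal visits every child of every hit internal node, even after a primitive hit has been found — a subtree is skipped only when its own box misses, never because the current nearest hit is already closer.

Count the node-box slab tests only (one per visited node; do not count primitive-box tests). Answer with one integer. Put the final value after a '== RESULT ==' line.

Walk:
N0 x:[-7,32] y:[-4,33/2] z:[-3,37] -> hit [-3,33/2], descend [1, 7, 11, 15]
  N1 x:[17,32] y:[17/2,33/2] z:[24,37] -> miss, prune
  N7 x:[-4,23] y:[-3,8] z:[17,37] -> miss, prune
  N11 x:[-7,16] y:[9,33/2] z:[7,31] -> hit [9,16], descend [8, 10, 12, 14]
    N8 x:[-7,6] y:[25/2,33/2] z:[24,31] -> miss, prune
    N10 x:[9,16] y:[9,13] z:[10,15] -> hit [10,13] leaf, test {P2(miss), P6(miss)}
    N12 x:[3,8] y:[9,12] z:[18,24] -> miss, prune
    N14 x:[-6,-3] y:[27/2,15] z:[7,12] -> miss, prune
  N15 x:[9,26] y:[-4,15/2] z:[-3,15] -> miss, prune

9 AABB tests over nodes [0, 1, 7, 11, 8, 10, 12, 14, 15]; 1 leaf entered; closest miss.

== RESULT ==
9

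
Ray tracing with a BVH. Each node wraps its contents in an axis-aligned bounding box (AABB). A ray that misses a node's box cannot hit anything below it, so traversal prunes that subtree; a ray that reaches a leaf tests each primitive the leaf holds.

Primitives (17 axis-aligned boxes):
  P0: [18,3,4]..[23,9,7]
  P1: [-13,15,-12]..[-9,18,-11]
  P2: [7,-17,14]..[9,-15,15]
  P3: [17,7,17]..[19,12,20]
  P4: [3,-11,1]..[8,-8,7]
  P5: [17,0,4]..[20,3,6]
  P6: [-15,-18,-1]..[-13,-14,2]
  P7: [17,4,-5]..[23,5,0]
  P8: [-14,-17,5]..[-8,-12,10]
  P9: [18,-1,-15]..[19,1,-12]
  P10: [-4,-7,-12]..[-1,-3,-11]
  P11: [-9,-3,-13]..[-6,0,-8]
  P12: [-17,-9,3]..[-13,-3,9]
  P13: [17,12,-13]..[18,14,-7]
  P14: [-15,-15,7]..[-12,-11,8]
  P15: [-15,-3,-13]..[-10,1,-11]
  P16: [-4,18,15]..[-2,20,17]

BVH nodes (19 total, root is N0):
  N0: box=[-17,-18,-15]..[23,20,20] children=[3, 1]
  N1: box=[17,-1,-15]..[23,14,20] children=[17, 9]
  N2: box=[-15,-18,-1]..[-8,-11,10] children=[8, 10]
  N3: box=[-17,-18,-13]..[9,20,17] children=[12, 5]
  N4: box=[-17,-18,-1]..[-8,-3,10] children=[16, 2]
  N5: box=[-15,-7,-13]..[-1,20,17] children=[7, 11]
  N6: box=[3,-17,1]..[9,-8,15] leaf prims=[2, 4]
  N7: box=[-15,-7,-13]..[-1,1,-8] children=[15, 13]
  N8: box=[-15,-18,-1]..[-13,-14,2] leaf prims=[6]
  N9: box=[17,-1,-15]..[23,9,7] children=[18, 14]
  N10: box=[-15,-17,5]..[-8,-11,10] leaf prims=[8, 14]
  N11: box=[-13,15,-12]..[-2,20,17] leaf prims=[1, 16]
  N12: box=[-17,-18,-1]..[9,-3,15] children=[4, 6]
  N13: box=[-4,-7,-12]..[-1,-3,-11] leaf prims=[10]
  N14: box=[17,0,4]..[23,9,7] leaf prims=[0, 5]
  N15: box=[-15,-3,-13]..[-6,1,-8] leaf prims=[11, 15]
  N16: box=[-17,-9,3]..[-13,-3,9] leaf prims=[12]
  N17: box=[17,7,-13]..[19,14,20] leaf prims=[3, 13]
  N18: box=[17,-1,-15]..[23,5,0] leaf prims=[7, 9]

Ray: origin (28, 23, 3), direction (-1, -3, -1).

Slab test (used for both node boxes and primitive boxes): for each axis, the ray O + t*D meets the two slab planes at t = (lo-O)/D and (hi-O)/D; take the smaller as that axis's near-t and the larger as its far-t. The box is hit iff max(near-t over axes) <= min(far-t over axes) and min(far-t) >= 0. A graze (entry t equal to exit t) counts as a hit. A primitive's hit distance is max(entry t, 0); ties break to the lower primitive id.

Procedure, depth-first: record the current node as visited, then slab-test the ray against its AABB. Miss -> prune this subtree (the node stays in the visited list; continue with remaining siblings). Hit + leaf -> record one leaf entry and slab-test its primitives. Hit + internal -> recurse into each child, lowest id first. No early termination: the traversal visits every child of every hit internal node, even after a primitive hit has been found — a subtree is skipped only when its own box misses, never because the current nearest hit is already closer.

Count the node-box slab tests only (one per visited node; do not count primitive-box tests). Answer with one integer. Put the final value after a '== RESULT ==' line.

Traverse from the root:
N0 x:[5,45] y:[1,41/3] z:[-17,18] -> hit [5,41/3], descend [1, 3]
  N1 x:[5,11] y:[3,8] z:[-17,18] -> hit [5,8], descend [9, 17]
    N9 x:[5,11] y:[14/3,8] z:[-4,18] -> hit [5,8], descend [14, 18]
      N14 x:[5,11] y:[14/3,23/3] z:[-4,-1] -> miss, prune
      N18 x:[5,11] y:[6,8] z:[3,18] -> hit [6,8] leaf, test {P7@t=6, P9(miss)}
    N17 x:[9,11] y:[3,16/3] z:[-17,16] -> miss, prune
  N3 x:[19,45] y:[1,41/3] z:[-14,16] -> miss, prune

7 AABB tests over nodes [0, 1, 9, 14, 18, 17, 3]; 1 leaf entered; closest P7.

== RESULT ==
7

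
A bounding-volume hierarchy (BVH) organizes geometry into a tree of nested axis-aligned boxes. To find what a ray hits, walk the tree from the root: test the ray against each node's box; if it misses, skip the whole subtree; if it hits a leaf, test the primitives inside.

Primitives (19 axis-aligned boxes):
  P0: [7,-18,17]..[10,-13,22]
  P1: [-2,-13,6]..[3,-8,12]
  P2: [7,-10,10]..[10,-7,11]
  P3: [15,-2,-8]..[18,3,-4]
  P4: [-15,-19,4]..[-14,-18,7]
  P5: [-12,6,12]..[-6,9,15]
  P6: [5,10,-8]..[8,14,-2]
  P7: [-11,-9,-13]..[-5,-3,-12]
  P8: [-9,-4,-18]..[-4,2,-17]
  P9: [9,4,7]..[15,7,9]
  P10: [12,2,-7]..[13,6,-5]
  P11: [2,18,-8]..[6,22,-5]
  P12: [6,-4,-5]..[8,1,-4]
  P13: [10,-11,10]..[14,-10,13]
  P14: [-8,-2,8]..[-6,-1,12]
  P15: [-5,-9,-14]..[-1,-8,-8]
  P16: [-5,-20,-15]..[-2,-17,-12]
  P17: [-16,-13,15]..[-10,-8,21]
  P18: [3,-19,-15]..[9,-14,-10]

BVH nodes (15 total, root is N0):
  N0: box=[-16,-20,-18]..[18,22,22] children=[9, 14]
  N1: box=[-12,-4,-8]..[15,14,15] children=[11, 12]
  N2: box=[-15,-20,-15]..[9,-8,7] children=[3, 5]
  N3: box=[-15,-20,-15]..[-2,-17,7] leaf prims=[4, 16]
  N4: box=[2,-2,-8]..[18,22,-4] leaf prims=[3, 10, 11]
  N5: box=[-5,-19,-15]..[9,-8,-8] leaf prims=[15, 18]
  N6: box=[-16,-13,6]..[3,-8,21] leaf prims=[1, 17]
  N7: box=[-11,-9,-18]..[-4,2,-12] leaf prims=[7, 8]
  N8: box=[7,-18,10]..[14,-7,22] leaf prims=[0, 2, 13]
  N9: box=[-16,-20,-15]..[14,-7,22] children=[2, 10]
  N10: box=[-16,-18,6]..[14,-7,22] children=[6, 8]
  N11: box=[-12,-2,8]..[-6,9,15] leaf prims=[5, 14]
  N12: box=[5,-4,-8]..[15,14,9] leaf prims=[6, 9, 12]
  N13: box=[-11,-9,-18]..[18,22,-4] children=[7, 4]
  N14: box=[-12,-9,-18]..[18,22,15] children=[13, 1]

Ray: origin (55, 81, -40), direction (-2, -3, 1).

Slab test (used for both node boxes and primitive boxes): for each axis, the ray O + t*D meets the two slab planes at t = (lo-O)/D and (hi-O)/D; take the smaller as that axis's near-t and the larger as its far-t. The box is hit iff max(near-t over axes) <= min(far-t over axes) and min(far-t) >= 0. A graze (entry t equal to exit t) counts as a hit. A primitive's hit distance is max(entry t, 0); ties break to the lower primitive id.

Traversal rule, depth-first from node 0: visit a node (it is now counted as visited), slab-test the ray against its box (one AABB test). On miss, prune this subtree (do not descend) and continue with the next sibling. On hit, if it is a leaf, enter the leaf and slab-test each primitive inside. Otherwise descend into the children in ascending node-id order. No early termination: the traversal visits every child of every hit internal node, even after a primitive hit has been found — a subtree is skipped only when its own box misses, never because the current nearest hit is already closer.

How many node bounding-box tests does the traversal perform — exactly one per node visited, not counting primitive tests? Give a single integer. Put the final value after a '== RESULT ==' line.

Trace the traversal:
N0 x:[37/2,71/2] y:[59/3,101/3] z:[22,62] -> hit [22,101/3], descend [9, 14]
  N9 x:[41/2,71/2] y:[88/3,101/3] z:[25,62] -> hit [88/3,101/3], descend [2, 10]
    N2 x:[23,35] y:[89/3,101/3] z:[25,47] -> hit [89/3,101/3], descend [3, 5]
      N3 x:[57/2,35] y:[98/3,101/3] z:[25,47] -> hit [98/3,101/3] leaf, test {P4(miss), P16(miss)}
      N5 x:[23,30] y:[89/3,100/3] z:[25,32] -> hit [89/3,30] leaf, test {P15@t=89/3, P18(miss)}
    N10 x:[41/2,71/2] y:[88/3,33] z:[46,62] -> miss, prune
  N14 x:[37/2,67/2] y:[59/3,30] z:[22,55] -> hit [22,30], descend [1, 13]
    N1 x:[20,67/2] y:[67/3,85/3] z:[32,55] -> miss, prune
    N13 x:[37/2,33] y:[59/3,30] z:[22,36] -> hit [22,30], descend [4, 7]
      N4 x:[37/2,53/2] y:[59/3,83/3] z:[32,36] -> miss, prune
      N7 x:[59/2,33] y:[79/3,30] z:[22,28] -> miss, prune

11 AABB tests over nodes [0, 9, 2, 3, 5, 10, 14, 1, 13, 4, 7]; 2 leaves entered; closest P15.

== RESULT ==
11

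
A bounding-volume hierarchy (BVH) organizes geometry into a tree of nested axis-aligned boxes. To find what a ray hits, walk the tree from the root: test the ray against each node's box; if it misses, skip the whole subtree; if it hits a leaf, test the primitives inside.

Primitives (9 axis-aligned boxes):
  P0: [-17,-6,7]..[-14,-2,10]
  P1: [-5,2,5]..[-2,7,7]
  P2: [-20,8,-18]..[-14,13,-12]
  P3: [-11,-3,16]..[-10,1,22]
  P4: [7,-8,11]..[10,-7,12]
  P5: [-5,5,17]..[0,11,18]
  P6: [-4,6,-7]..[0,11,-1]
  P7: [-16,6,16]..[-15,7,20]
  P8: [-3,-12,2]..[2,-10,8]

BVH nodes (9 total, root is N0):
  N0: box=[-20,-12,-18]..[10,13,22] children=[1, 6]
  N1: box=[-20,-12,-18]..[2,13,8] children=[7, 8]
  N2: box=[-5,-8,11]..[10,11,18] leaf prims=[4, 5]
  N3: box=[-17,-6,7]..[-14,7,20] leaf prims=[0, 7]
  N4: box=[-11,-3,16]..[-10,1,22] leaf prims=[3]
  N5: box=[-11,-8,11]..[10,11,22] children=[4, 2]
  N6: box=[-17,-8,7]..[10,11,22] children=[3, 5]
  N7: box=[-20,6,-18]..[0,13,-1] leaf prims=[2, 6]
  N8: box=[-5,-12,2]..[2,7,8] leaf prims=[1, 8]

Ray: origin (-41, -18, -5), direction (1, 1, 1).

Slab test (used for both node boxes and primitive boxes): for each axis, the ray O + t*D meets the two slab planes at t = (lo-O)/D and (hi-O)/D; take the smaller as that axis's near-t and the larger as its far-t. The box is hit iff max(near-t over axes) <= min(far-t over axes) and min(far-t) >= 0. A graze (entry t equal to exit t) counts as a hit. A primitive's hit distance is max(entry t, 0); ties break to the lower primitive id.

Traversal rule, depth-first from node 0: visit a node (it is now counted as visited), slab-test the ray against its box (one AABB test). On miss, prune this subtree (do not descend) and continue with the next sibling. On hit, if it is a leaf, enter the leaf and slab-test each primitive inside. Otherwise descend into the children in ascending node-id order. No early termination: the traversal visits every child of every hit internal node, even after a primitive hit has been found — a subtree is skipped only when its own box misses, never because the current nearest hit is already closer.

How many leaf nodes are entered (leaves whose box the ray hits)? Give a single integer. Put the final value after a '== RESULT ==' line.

Traverse from the root:
N0 x:[21,51] y:[6,31] z:[-13,27] -> hit [21,27], descend [1, 6]
  N1 x:[21,43] y:[6,31] z:[-13,13] -> miss, prune
  N6 x:[24,51] y:[10,29] z:[12,27] -> hit [24,27], descend [3, 5]
    N3 x:[24,27] y:[12,25] z:[12,25] -> hit [24,25] leaf, test {P0(miss), P7@t=25}
    N5 x:[30,51] y:[10,29] z:[16,27] -> miss, prune

Summary -> nodes [0, 1, 6, 3, 5]; box-tests=5; leaf-entries=1; first=P7

== RESULT ==
1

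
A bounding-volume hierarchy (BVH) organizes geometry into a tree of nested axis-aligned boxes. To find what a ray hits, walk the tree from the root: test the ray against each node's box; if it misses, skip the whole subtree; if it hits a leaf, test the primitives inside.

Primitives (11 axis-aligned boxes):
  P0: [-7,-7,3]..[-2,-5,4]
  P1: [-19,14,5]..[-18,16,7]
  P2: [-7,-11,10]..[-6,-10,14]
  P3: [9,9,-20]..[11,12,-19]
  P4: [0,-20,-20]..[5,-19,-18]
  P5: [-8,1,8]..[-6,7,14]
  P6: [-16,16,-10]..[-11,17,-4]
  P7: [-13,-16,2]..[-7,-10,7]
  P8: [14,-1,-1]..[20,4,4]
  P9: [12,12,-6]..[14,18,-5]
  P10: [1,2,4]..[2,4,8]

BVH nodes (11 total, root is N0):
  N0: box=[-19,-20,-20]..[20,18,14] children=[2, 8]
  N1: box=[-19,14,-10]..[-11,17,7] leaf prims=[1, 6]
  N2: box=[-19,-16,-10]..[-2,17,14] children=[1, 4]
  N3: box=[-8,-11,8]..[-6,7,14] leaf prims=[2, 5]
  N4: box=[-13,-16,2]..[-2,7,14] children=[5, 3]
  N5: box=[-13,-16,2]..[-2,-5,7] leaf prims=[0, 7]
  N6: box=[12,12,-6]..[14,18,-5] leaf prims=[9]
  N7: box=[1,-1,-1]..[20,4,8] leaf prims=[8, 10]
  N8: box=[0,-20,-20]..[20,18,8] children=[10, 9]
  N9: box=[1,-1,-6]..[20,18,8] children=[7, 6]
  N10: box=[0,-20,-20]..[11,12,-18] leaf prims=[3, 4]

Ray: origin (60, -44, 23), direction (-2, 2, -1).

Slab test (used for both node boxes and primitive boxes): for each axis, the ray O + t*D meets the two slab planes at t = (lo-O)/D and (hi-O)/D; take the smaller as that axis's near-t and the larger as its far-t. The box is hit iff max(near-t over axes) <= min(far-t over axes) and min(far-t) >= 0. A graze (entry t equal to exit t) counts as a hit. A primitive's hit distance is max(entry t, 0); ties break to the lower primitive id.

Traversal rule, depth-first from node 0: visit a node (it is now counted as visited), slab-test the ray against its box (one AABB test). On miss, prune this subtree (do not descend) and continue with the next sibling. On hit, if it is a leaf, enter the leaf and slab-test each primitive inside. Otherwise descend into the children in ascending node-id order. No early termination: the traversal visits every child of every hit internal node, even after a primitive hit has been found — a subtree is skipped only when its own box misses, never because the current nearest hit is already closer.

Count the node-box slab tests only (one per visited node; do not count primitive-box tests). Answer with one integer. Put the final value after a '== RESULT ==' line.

Trace the traversal:
N0 x:[20,79/2] y:[12,31] z:[9,43] -> hit [20,31], descend [2, 8]
  N2 x:[31,79/2] y:[14,61/2] z:[9,33] -> miss, prune
  N8 x:[20,30] y:[12,31] z:[15,43] -> hit [20,30], descend [9, 10]
    N9 x:[20,59/2] y:[43/2,31] z:[15,29] -> hit [43/2,29], descend [6, 7]
      N6 x:[23,24] y:[28,31] z:[28,29] -> miss, prune
      N7 x:[20,59/2] y:[43/2,24] z:[15,24] -> hit [43/2,24] leaf, test {P8@t=43/2, P10(miss)}
    N10 x:[49/2,30] y:[12,28] z:[41,43] -> miss, prune

Visited [0, 2, 8, 9, 6, 7, 10]. Tests: 7 box, 1 leaf. Nearest: P8.

== RESULT ==
7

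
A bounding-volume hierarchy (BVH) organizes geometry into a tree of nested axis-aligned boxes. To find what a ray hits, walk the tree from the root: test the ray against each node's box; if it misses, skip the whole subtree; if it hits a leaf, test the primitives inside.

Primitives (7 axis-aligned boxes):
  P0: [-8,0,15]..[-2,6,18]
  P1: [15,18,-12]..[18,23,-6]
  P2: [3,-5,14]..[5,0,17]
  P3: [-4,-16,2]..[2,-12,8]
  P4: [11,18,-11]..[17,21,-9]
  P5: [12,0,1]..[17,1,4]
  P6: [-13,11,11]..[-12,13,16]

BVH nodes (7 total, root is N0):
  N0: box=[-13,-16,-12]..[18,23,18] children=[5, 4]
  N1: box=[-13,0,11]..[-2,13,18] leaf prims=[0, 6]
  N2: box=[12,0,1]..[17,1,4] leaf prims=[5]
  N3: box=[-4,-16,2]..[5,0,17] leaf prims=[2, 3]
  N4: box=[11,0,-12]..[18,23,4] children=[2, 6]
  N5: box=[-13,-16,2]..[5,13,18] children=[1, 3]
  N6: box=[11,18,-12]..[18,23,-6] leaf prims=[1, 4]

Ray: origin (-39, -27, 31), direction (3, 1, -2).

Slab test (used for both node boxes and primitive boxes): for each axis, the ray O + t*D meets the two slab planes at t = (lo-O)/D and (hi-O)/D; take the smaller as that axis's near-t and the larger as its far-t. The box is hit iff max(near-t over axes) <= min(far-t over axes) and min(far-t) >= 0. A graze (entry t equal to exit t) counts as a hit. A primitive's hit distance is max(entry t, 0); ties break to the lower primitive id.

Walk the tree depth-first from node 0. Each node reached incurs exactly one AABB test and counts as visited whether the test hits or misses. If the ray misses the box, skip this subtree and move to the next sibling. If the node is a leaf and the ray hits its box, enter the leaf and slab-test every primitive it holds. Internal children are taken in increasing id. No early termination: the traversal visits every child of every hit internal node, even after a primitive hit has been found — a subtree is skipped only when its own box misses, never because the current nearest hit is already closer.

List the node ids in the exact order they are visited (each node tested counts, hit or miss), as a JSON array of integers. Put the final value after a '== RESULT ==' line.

Trace the traversal:
N0 x:[26/3,19] y:[11,50] z:[13/2,43/2] -> hit [11,19], descend [4, 5]
  N4 x:[50/3,19] y:[27,50] z:[27/2,43/2] -> miss, prune
  N5 x:[26/3,44/3] y:[11,40] z:[13/2,29/2] -> hit [11,29/2], descend [1, 3]
    N1 x:[26/3,37/3] y:[27,40] z:[13/2,10] -> miss, prune
    N3 x:[35/3,44/3] y:[11,27] z:[7,29/2] -> hit [35/3,29/2] leaf, test {P2(miss), P3@t=35/3}

5 AABB tests over nodes [0, 4, 5, 1, 3]; 1 leaf entered; closest P3.

== RESULT ==
[0, 4, 5, 1, 3]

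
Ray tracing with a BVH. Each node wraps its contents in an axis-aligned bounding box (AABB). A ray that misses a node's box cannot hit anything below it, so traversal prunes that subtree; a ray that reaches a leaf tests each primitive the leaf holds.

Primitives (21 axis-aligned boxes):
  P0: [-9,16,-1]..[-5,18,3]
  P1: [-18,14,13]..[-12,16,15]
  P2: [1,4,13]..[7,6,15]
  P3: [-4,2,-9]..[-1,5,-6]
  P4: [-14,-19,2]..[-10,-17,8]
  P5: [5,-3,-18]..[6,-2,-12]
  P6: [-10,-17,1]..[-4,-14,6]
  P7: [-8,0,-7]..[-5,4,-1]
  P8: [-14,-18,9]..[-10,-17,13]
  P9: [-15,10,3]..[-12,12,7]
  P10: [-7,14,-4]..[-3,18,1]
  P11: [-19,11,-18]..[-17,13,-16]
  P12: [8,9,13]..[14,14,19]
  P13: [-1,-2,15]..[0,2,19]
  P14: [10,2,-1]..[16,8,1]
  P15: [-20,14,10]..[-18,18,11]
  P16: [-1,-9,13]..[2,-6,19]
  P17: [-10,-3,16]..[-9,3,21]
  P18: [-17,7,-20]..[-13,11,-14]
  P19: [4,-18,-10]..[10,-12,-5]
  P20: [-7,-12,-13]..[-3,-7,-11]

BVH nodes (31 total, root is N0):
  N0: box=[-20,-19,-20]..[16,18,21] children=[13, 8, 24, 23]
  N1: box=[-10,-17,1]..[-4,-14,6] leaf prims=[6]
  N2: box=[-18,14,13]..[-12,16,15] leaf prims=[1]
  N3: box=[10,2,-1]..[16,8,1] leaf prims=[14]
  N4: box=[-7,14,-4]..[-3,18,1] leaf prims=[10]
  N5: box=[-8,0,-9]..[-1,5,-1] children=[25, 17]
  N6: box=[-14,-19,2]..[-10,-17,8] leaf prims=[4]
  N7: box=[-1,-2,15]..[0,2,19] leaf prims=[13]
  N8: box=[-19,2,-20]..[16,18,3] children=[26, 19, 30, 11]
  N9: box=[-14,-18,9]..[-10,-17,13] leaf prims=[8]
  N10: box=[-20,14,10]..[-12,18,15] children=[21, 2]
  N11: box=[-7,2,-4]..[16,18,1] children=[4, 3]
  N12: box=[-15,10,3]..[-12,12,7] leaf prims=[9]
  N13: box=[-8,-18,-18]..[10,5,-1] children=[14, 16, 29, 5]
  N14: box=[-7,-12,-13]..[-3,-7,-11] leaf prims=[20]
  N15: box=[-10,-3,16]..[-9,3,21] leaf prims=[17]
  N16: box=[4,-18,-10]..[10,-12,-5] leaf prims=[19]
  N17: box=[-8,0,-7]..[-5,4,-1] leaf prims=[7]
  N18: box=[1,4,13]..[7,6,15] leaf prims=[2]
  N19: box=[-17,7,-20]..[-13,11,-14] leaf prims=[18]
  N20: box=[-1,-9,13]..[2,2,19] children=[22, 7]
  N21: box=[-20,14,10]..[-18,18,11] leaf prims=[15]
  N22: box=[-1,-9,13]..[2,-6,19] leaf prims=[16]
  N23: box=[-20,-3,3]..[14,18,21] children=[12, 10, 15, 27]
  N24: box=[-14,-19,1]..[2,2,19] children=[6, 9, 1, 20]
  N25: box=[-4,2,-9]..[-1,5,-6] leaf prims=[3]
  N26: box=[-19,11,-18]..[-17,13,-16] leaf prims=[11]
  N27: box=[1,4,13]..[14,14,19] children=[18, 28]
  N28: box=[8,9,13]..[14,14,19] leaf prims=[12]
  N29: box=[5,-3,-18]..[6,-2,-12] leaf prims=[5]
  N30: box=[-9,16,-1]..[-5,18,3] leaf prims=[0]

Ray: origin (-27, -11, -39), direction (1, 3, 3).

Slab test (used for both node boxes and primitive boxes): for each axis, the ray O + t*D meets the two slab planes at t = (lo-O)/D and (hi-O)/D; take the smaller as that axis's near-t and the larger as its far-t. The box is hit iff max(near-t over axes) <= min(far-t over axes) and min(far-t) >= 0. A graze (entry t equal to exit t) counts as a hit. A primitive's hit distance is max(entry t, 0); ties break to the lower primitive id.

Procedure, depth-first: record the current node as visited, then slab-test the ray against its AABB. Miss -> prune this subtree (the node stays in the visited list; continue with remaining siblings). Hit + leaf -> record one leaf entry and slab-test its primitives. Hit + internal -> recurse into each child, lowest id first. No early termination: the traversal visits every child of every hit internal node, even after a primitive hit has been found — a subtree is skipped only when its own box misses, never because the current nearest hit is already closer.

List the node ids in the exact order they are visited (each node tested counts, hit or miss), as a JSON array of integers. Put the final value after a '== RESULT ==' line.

Walk:
N0 x:[7,43] y:[-8/3,29/3] z:[19/3,20] -> hit [7,29/3], descend [8, 13, 23, 24]
  N8 x:[8,43] y:[13/3,29/3] z:[19/3,14] -> hit [8,29/3], descend [11, 19, 26, 30]
    N11 x:[20,43] y:[13/3,29/3] z:[35/3,40/3] -> miss, prune
    N19 x:[10,14] y:[6,22/3] z:[19/3,25/3] -> miss, prune
    N26 x:[8,10] y:[22/3,8] z:[7,23/3] -> miss, prune
    N30 x:[18,22] y:[9,29/3] z:[38/3,14] -> miss, prune
  N13 x:[19,37] y:[-7/3,16/3] z:[7,38/3] -> miss, prune
  N23 x:[7,41] y:[8/3,29/3] z:[14,20] -> miss, prune
  N24 x:[13,29] y:[-8/3,13/3] z:[40/3,58/3] -> miss, prune

Summary -> nodes [0, 8, 11, 19, 26, 30, 13, 23, 24]; box-tests=9; leaf-entries=0; first=miss

== RESULT ==
[0, 8, 11, 19, 26, 30, 13, 23, 24]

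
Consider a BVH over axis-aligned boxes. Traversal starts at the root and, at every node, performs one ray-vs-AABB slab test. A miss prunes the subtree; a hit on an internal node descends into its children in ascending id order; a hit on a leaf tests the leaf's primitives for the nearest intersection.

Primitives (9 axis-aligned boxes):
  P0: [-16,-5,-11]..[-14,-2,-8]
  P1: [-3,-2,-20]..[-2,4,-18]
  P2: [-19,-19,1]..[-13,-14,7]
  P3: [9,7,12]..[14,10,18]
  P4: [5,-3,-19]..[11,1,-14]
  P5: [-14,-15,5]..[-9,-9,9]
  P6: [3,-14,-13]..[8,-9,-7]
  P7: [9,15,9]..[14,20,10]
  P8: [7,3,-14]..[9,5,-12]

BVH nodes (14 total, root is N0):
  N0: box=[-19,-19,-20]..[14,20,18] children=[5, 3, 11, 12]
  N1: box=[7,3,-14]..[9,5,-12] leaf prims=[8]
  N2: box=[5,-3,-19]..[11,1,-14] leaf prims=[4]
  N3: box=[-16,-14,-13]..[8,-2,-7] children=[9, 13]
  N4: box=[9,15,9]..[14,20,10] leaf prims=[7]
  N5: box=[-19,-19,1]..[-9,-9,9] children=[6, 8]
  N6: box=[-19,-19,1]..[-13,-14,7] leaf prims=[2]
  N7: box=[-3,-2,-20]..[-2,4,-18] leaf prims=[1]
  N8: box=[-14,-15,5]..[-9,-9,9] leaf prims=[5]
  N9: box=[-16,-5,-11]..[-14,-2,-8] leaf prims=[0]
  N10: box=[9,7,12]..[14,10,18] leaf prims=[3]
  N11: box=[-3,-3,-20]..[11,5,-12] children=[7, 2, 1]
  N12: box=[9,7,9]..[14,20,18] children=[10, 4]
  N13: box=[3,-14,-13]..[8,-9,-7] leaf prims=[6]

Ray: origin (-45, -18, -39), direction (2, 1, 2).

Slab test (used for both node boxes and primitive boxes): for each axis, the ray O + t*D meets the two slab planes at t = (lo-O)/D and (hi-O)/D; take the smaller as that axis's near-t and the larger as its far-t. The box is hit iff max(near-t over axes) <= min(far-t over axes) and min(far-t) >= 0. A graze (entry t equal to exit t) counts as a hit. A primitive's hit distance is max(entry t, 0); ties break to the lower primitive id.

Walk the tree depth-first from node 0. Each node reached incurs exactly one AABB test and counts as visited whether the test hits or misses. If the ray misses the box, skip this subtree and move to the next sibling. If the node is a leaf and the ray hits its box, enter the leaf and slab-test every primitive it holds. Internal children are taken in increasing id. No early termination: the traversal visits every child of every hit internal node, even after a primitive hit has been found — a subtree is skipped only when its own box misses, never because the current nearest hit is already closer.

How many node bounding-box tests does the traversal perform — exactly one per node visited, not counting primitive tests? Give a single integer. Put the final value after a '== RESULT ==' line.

Traverse from the root:
N0 x:[13,59/2] y:[-1,38] z:[19/2,57/2] -> hit [13,57/2], descend [3, 5, 11, 12]
  N3 x:[29/2,53/2] y:[4,16] z:[13,16] -> hit [29/2,16], descend [9, 13]
    N9 x:[29/2,31/2] y:[13,16] z:[14,31/2] -> hit [29/2,31/2] leaf, test {P0@t=29/2}
    N13 x:[24,53/2] y:[4,9] z:[13,16] -> miss, prune
  N5 x:[13,18] y:[-1,9] z:[20,24] -> miss, prune
  N11 x:[21,28] y:[15,23] z:[19/2,27/2] -> miss, prune
  N12 x:[27,59/2] y:[25,38] z:[24,57/2] -> hit [27,57/2], descend [4, 10]
    N4 x:[27,59/2] y:[33,38] z:[24,49/2] -> miss, prune
    N10 x:[27,59/2] y:[25,28] z:[51/2,57/2] -> hit [27,28] leaf, test {P3@t=27}

order=[0, 3, 9, 13, 5, 11, 12, 4, 10]  |boxes|=9  |leaves|=2  hit=P0

== RESULT ==
9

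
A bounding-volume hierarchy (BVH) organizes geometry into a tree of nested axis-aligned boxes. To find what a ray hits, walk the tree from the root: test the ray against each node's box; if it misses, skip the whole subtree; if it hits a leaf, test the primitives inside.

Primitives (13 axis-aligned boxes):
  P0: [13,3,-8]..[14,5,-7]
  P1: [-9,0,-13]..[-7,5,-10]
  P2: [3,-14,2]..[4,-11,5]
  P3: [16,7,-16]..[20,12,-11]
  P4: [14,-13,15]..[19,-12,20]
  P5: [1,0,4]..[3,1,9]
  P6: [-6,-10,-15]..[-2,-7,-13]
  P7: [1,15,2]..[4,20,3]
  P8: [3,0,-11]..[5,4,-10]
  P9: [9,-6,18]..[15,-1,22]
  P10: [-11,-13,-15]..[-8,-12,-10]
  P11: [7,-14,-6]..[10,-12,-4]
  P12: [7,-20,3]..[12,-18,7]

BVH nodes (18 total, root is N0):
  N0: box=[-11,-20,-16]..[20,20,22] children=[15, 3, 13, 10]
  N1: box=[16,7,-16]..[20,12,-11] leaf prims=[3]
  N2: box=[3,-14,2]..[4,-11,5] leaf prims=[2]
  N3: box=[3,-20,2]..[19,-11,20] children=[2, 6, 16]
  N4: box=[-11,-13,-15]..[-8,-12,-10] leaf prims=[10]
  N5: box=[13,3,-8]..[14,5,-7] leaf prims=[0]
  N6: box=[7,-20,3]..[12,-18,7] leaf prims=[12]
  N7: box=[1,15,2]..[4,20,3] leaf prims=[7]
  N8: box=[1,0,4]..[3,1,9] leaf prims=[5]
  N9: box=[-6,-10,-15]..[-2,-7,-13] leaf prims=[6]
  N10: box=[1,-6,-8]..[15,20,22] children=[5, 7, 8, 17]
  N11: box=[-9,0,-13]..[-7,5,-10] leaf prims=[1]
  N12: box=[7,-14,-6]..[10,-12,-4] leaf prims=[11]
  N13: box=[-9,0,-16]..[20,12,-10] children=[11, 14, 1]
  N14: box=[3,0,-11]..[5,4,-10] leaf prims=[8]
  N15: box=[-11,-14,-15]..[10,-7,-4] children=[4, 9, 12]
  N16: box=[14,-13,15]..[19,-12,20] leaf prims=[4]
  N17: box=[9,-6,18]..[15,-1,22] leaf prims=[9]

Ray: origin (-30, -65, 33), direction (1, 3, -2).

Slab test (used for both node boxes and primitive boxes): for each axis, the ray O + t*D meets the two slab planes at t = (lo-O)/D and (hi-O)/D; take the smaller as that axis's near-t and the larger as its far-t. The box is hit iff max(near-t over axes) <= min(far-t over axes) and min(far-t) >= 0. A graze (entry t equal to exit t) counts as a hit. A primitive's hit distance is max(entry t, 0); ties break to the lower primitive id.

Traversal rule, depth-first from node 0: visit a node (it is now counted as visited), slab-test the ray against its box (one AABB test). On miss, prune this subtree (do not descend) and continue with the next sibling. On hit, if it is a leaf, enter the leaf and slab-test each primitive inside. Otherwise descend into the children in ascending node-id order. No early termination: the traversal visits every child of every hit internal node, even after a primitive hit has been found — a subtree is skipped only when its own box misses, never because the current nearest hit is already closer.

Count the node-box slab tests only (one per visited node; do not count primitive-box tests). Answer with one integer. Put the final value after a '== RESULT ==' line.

Traverse from the root:
N0 x:[19,50] y:[15,85/3] z:[11/2,49/2] -> hit [19,49/2], descend [3, 10, 13, 15]
  N3 x:[33,49] y:[15,18] z:[13/2,31/2] -> miss, prune
  N10 x:[31,45] y:[59/3,85/3] z:[11/2,41/2] -> miss, prune
  N13 x:[21,50] y:[65/3,77/3] z:[43/2,49/2] -> hit [65/3,49/2], descend [1, 11, 14]
    N1 x:[46,50] y:[24,77/3] z:[22,49/2] -> miss, prune
    N11 x:[21,23] y:[65/3,70/3] z:[43/2,23] -> hit [65/3,23] leaf, test {P1@t=65/3}
    N14 x:[33,35] y:[65/3,23] z:[43/2,22] -> miss, prune
  N15 x:[19,40] y:[17,58/3] z:[37/2,24] -> hit [19,58/3], descend [4, 9, 12]
    N4 x:[19,22] y:[52/3,53/3] z:[43/2,24] -> miss, prune
    N9 x:[24,28] y:[55/3,58/3] z:[23,24] -> miss, prune
    N12 x:[37,40] y:[17,53/3] z:[37/2,39/2] -> miss, prune

Visited [0, 3, 10, 13, 1, 11, 14, 15, 4, 9, 12]. Tests: 11 box, 1 leaf. Nearest: P1.

== RESULT ==
11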